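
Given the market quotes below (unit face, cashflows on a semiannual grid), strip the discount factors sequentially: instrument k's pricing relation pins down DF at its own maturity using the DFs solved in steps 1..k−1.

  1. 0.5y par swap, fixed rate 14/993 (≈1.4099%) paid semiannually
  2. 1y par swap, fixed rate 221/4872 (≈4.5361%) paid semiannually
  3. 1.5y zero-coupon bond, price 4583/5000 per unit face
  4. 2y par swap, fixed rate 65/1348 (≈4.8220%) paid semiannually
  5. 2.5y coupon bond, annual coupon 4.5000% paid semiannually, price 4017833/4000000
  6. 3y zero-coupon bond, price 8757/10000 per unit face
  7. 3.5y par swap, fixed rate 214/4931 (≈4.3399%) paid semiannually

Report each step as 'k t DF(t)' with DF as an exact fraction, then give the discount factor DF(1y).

1 1/2 993/1000
2 1 4779/5000
3 3/2 4583/5000
4 2 909/1000
5 5/2 8993/10000
6 3 8757/10000
7 7/2 8609/10000
DF(1y) = 4779/5000 ≈ 0.955800

step 1 [0.5y] swap r/2=7/993: DF=(1 − 7/993·(0))/(1+7/993) = 993/1000 ≈ 0.993000
step 2 [1y] swap r/2=221/9744: DF=(1 − 221/9744·(0.993000))/(1+221/9744) = 4779/5000 ≈ 0.955800
step 3 [1.5y] zero: DF = P = 4583/5000 ≈ 0.916600
step 4 [2y] swap r/2=65/2696: DF=(1 − 65/2696·(0.993000+0.955800+0.916600))/(1+65/2696) = 909/1000 ≈ 0.909000
step 5 [2.5y] bond c/2=9/400: DF=(4017833/4000000 − 9/400·(0.993000+0.955800+0.916600+0.909000))/(1+9/400) = 8993/10000 ≈ 0.899300
step 6 [3y] zero: DF = P = 8757/10000 ≈ 0.875700
step 7 [3.5y] swap r/2=107/4931: DF=(1 − 107/4931·(0.993000+0.955800+0.916600+0.909000+0.899300+0.875700))/(1+107/4931) = 8609/10000 ≈ 0.860900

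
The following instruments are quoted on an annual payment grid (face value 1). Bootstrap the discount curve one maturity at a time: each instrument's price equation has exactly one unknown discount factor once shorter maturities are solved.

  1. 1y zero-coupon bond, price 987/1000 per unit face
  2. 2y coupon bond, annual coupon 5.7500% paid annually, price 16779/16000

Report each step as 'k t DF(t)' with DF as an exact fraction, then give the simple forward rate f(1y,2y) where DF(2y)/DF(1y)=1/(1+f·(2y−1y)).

1 1 987/1000
2 2 469/500
f(1y,2y) = ((987/1000)/(469/500) − 1)/(1) = 7/134 ≈ 5.2239%

step 1 [1y] zero: DF = P = 987/1000 ≈ 0.987000
step 2 [2y] bond c/1=23/400: DF=(16779/16000 − 23/400·(0.987000))/(1+23/400) = 469/500 ≈ 0.938000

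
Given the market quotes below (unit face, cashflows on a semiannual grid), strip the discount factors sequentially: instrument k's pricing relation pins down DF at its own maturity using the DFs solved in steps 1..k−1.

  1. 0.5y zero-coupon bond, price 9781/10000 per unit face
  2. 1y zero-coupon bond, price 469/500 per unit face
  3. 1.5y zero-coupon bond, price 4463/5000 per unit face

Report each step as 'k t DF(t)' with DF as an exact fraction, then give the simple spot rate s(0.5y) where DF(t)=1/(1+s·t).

1 1/2 9781/10000
2 1 469/500
3 3/2 4463/5000
s(0.5y) = (1/(9781/10000) − 1)/(1/2) = 438/9781 ≈ 4.4781%

step 1 [0.5y] zero: DF = P = 9781/10000 ≈ 0.978100
step 2 [1y] zero: DF = P = 469/500 ≈ 0.938000
step 3 [1.5y] zero: DF = P = 4463/5000 ≈ 0.892600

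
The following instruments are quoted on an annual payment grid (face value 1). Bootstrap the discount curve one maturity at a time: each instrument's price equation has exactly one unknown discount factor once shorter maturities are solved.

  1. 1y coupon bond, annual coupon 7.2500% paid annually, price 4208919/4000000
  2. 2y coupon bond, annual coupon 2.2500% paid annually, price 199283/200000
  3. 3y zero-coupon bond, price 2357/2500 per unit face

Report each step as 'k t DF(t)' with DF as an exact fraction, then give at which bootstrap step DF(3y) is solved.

1 1 9811/10000
2 2 9529/10000
3 3 2357/2500
DF(3y) is solved at step 3

step 1 [1y] bond c/1=29/400: DF=(4208919/4000000 − 29/400·(0))/(1+29/400) = 9811/10000 ≈ 0.981100
step 2 [2y] bond c/1=9/400: DF=(199283/200000 − 9/400·(0.981100))/(1+9/400) = 9529/10000 ≈ 0.952900
step 3 [3y] zero: DF = P = 2357/2500 ≈ 0.942800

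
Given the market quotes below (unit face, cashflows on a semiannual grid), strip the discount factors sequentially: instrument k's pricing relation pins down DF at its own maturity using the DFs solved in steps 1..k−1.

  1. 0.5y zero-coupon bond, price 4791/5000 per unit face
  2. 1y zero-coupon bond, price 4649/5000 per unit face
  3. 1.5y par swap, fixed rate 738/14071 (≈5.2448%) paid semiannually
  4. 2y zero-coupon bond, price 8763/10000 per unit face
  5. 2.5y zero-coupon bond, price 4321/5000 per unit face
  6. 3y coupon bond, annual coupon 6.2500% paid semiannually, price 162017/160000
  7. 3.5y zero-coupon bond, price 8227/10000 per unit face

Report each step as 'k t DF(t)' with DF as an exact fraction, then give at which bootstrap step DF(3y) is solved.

1 1/2 4791/5000
2 1 4649/5000
3 3/2 4631/5000
4 2 8763/10000
5 5/2 4321/5000
6 3 8439/10000
7 7/2 8227/10000
DF(3y) is solved at step 6

step 1 [0.5y] zero: DF = P = 4791/5000 ≈ 0.958200
step 2 [1y] zero: DF = P = 4649/5000 ≈ 0.929800
step 3 [1.5y] swap r/2=369/14071: DF=(1 − 369/14071·(0.958200+0.929800))/(1+369/14071) = 4631/5000 ≈ 0.926200
step 4 [2y] zero: DF = P = 8763/10000 ≈ 0.876300
step 5 [2.5y] zero: DF = P = 4321/5000 ≈ 0.864200
step 6 [3y] bond c/2=1/32: DF=(162017/160000 − 1/32·(0.958200+0.929800+0.926200+0.876300+0.864200))/(1+1/32) = 8439/10000 ≈ 0.843900
step 7 [3.5y] zero: DF = P = 8227/10000 ≈ 0.822700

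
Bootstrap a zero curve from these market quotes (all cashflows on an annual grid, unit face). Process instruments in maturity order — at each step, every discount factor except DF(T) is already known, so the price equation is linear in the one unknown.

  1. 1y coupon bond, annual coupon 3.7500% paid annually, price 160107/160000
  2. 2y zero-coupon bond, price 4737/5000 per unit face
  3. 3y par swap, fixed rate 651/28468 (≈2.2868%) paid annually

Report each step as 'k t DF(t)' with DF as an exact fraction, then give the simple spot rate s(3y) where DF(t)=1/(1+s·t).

1 1 1929/2000
2 2 4737/5000
3 3 9349/10000
s(3y) = (1/(9349/10000) − 1)/(3) = 217/9349 ≈ 2.3211%

step 1 [1y] bond c/1=3/80: DF=(160107/160000 − 3/80·(0))/(1+3/80) = 1929/2000 ≈ 0.964500
step 2 [2y] zero: DF = P = 4737/5000 ≈ 0.947400
step 3 [3y] swap r/1=651/28468: DF=(1 − 651/28468·(0.964500+0.947400))/(1+651/28468) = 9349/10000 ≈ 0.934900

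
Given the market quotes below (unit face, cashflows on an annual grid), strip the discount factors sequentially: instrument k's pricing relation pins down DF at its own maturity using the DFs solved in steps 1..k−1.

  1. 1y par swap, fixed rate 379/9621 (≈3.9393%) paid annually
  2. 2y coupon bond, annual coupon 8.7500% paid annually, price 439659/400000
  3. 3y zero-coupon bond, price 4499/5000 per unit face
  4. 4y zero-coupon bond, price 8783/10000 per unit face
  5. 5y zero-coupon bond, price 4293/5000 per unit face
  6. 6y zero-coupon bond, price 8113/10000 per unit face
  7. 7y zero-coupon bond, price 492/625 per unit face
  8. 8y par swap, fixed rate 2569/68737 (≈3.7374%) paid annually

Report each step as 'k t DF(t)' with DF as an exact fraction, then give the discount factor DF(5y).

1 1 9621/10000
2 2 9333/10000
3 3 4499/5000
4 4 8783/10000
5 5 4293/5000
6 6 8113/10000
7 7 492/625
8 8 7431/10000
DF(5y) = 4293/5000 ≈ 0.858600

step 1 [1y] swap r/1=379/9621: DF=(1 − 379/9621·(0))/(1+379/9621) = 9621/10000 ≈ 0.962100
step 2 [2y] bond c/1=7/80: DF=(439659/400000 − 7/80·(0.962100))/(1+7/80) = 9333/10000 ≈ 0.933300
step 3 [3y] zero: DF = P = 4499/5000 ≈ 0.899800
step 4 [4y] zero: DF = P = 8783/10000 ≈ 0.878300
step 5 [5y] zero: DF = P = 4293/5000 ≈ 0.858600
step 6 [6y] zero: DF = P = 8113/10000 ≈ 0.811300
step 7 [7y] zero: DF = P = 492/625 ≈ 0.787200
step 8 [8y] swap r/1=2569/68737: DF=(1 − 2569/68737·(0.962100+0.933300+0.899800+0.878300+0.858600+0.811300+0.787200))/(1+2569/68737) = 7431/10000 ≈ 0.743100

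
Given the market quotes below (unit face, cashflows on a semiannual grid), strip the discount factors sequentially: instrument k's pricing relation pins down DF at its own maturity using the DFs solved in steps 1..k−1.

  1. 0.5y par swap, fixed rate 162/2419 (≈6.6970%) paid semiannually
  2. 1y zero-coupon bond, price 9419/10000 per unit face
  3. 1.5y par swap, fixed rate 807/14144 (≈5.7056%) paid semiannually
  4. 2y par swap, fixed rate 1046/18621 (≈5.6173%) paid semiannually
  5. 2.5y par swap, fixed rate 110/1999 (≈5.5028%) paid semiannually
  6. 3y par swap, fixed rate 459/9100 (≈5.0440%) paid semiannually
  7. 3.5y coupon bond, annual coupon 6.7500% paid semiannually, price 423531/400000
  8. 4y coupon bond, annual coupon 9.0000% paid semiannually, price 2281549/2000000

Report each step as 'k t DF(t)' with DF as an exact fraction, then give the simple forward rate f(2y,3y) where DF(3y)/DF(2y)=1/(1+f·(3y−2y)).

1 1/2 2419/2500
2 1 9419/10000
3 3/2 9193/10000
4 2 4477/5000
5 5/2 1747/2000
6 3 8623/10000
7 7/2 423/500
8 4 8201/10000
f(2y,3y) = ((4477/5000)/(8623/10000) − 1)/(1) = 331/8623 ≈ 3.8386%

step 1 [0.5y] swap r/2=81/2419: DF=(1 − 81/2419·(0))/(1+81/2419) = 2419/2500 ≈ 0.967600
step 2 [1y] zero: DF = P = 9419/10000 ≈ 0.941900
step 3 [1.5y] swap r/2=807/28288: DF=(1 − 807/28288·(0.967600+0.941900))/(1+807/28288) = 9193/10000 ≈ 0.919300
step 4 [2y] swap r/2=523/18621: DF=(1 − 523/18621·(0.967600+0.941900+0.919300))/(1+523/18621) = 4477/5000 ≈ 0.895400
step 5 [2.5y] swap r/2=55/1999: DF=(1 − 55/1999·(0.967600+0.941900+0.919300+0.895400))/(1+55/1999) = 1747/2000 ≈ 0.873500
step 6 [3y] swap r/2=459/18200: DF=(1 − 459/18200·(0.967600+0.941900+0.919300+0.895400+0.873500))/(1+459/18200) = 8623/10000 ≈ 0.862300
step 7 [3.5y] bond c/2=27/800: DF=(423531/400000 − 27/800·(0.967600+0.941900+0.919300+0.895400+0.873500+0.862300))/(1+27/800) = 423/500 ≈ 0.846000
step 8 [4y] bond c/2=9/200: DF=(2281549/2000000 − 9/200·(0.967600+0.941900+0.919300+0.895400+0.873500+0.862300+0.846000))/(1+9/200) = 8201/10000 ≈ 0.820100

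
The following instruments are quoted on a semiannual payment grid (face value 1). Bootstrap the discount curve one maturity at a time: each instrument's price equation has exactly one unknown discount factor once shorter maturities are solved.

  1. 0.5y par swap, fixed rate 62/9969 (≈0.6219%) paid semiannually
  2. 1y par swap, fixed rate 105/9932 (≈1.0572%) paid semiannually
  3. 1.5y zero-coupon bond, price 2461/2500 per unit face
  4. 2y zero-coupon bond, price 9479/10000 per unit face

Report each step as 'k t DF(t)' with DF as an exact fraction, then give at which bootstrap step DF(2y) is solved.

1 1/2 9969/10000
2 1 1979/2000
3 3/2 2461/2500
4 2 9479/10000
DF(2y) is solved at step 4

step 1 [0.5y] swap r/2=31/9969: DF=(1 − 31/9969·(0))/(1+31/9969) = 9969/10000 ≈ 0.996900
step 2 [1y] swap r/2=105/19864: DF=(1 − 105/19864·(0.996900))/(1+105/19864) = 1979/2000 ≈ 0.989500
step 3 [1.5y] zero: DF = P = 2461/2500 ≈ 0.984400
step 4 [2y] zero: DF = P = 9479/10000 ≈ 0.947900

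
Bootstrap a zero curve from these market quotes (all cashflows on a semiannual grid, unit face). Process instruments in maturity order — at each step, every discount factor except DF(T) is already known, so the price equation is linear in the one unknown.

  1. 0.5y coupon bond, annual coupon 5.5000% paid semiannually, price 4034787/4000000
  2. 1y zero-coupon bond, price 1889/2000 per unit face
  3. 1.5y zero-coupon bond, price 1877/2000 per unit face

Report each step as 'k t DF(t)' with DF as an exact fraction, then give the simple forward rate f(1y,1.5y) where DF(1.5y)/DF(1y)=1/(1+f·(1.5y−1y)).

step 1 [0.5y] bond c/2=11/400: DF=(4034787/4000000 − 11/400·(0))/(1+11/400) = 9817/10000 ≈ 0.981700
step 2 [1y] zero: DF = P = 1889/2000 ≈ 0.944500
step 3 [1.5y] zero: DF = P = 1877/2000 ≈ 0.938500

1 1/2 9817/10000
2 1 1889/2000
3 3/2 1877/2000
f(1y,1.5y) = ((1889/2000)/(1877/2000) − 1)/(1/2) = 24/1877 ≈ 1.2786%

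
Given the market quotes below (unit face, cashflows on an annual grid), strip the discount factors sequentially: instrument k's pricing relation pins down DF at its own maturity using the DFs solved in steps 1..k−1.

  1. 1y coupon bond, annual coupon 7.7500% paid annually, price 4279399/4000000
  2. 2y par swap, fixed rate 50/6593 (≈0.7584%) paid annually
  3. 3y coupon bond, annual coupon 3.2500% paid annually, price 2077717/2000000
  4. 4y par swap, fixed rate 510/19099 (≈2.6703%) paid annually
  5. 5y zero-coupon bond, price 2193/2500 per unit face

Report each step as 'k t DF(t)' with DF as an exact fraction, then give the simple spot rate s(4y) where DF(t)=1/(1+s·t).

1 1 9929/10000
2 2 197/200
3 3 9439/10000
4 4 449/500
5 5 2193/2500
s(4y) = (1/(449/500) − 1)/(4) = 51/1796 ≈ 2.8396%

step 1 [1y] bond c/1=31/400: DF=(4279399/4000000 − 31/400·(0))/(1+31/400) = 9929/10000 ≈ 0.992900
step 2 [2y] swap r/1=50/6593: DF=(1 − 50/6593·(0.992900))/(1+50/6593) = 197/200 ≈ 0.985000
step 3 [3y] bond c/1=13/400: DF=(2077717/2000000 − 13/400·(0.992900+0.985000))/(1+13/400) = 9439/10000 ≈ 0.943900
step 4 [4y] swap r/1=510/19099: DF=(1 − 510/19099·(0.992900+0.985000+0.943900))/(1+510/19099) = 449/500 ≈ 0.898000
step 5 [5y] zero: DF = P = 2193/2500 ≈ 0.877200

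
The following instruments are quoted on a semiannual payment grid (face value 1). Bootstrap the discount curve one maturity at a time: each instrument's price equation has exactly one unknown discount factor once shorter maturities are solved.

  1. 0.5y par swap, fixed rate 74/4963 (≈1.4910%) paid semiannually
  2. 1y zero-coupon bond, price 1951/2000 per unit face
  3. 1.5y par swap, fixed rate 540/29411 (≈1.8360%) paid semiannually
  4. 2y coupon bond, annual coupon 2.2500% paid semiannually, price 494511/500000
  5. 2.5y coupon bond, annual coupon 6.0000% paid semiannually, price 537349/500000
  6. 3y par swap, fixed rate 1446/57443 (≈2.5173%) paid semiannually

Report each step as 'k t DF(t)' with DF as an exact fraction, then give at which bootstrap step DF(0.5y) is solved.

step 1 [0.5y] swap r/2=37/4963: DF=(1 − 37/4963·(0))/(1+37/4963) = 4963/5000 ≈ 0.992600
step 2 [1y] zero: DF = P = 1951/2000 ≈ 0.975500
step 3 [1.5y] swap r/2=270/29411: DF=(1 − 270/29411·(0.992600+0.975500))/(1+270/29411) = 973/1000 ≈ 0.973000
step 4 [2y] bond c/2=9/800: DF=(494511/500000 − 9/800·(0.992600+0.975500+0.973000))/(1+9/800) = 9453/10000 ≈ 0.945300
step 5 [2.5y] bond c/2=3/100: DF=(537349/500000 − 3/100·(0.992600+0.975500+0.973000+0.945300))/(1+3/100) = 4651/5000 ≈ 0.930200
step 6 [3y] swap r/2=723/57443: DF=(1 − 723/57443·(0.992600+0.975500+0.973000+0.945300+0.930200))/(1+723/57443) = 9277/10000 ≈ 0.927700

1 1/2 4963/5000
2 1 1951/2000
3 3/2 973/1000
4 2 9453/10000
5 5/2 4651/5000
6 3 9277/10000
DF(0.5y) is solved at step 1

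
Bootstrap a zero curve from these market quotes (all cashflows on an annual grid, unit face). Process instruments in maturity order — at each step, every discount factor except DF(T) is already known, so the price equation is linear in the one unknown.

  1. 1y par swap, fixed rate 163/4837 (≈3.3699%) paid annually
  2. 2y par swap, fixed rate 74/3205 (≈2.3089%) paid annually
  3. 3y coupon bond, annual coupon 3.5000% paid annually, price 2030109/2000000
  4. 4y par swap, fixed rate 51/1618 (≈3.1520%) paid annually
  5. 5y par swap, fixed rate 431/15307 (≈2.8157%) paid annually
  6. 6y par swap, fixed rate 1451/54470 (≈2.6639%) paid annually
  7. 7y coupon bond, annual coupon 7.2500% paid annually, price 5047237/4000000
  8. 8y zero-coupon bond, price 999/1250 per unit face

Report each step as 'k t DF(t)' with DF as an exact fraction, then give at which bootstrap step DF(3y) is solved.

step 1 [1y] swap r/1=163/4837: DF=(1 − 163/4837·(0))/(1+163/4837) = 4837/5000 ≈ 0.967400
step 2 [2y] swap r/1=74/3205: DF=(1 − 74/3205·(0.967400))/(1+74/3205) = 2389/2500 ≈ 0.955600
step 3 [3y] bond c/1=7/200: DF=(2030109/2000000 − 7/200·(0.967400+0.955600))/(1+7/200) = 9157/10000 ≈ 0.915700
step 4 [4y] swap r/1=51/1618: DF=(1 − 51/1618·(0.967400+0.955600+0.915700))/(1+51/1618) = 8827/10000 ≈ 0.882700
step 5 [5y] swap r/1=431/15307: DF=(1 − 431/15307·(0.967400+0.955600+0.915700+0.882700))/(1+431/15307) = 8707/10000 ≈ 0.870700
step 6 [6y] swap r/1=1451/54470: DF=(1 − 1451/54470·(0.967400+0.955600+0.915700+0.882700+0.870700))/(1+1451/54470) = 8549/10000 ≈ 0.854900
step 7 [7y] bond c/1=29/400: DF=(5047237/4000000 − 29/400·(0.967400+0.955600+0.915700+0.882700+0.870700+0.854900))/(1+29/400) = 8083/10000 ≈ 0.808300
step 8 [8y] zero: DF = P = 999/1250 ≈ 0.799200

1 1 4837/5000
2 2 2389/2500
3 3 9157/10000
4 4 8827/10000
5 5 8707/10000
6 6 8549/10000
7 7 8083/10000
8 8 999/1250
DF(3y) is solved at step 3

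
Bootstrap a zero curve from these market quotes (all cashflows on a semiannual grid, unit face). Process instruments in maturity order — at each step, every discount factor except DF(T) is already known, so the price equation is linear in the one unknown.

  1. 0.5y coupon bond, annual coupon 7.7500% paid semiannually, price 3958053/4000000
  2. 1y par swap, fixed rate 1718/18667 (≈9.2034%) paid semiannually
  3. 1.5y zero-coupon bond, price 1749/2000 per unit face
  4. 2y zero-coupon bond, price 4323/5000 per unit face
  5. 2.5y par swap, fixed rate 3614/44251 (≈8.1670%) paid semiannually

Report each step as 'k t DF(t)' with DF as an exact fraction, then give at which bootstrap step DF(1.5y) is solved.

step 1 [0.5y] bond c/2=31/800: DF=(3958053/4000000 − 31/800·(0))/(1+31/800) = 4763/5000 ≈ 0.952600
step 2 [1y] swap r/2=859/18667: DF=(1 − 859/18667·(0.952600))/(1+859/18667) = 9141/10000 ≈ 0.914100
step 3 [1.5y] zero: DF = P = 1749/2000 ≈ 0.874500
step 4 [2y] zero: DF = P = 4323/5000 ≈ 0.864600
step 5 [2.5y] swap r/2=1807/44251: DF=(1 − 1807/44251·(0.952600+0.914100+0.874500+0.864600))/(1+1807/44251) = 8193/10000 ≈ 0.819300

1 1/2 4763/5000
2 1 9141/10000
3 3/2 1749/2000
4 2 4323/5000
5 5/2 8193/10000
DF(1.5y) is solved at step 3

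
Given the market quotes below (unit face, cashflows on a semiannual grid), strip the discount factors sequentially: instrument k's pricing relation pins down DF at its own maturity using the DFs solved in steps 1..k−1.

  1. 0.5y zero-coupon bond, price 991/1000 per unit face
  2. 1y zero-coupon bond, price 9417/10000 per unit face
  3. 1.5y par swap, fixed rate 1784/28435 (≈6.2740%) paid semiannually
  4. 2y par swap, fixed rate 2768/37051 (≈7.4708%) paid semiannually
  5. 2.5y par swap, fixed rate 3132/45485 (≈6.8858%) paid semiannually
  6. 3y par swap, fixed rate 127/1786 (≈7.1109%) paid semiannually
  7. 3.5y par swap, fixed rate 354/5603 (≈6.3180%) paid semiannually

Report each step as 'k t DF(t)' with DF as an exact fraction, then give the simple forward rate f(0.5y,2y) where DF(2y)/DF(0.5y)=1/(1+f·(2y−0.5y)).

1 1/2 991/1000
2 1 9417/10000
3 3/2 2277/2500
4 2 1077/1250
5 5/2 4217/5000
6 3 1619/2000
7 7/2 8053/10000
f(0.5y,2y) = ((991/1000)/(1077/1250) − 1)/(3/2) = 647/6462 ≈ 10.0124%

step 1 [0.5y] zero: DF = P = 991/1000 ≈ 0.991000
step 2 [1y] zero: DF = P = 9417/10000 ≈ 0.941700
step 3 [1.5y] swap r/2=892/28435: DF=(1 − 892/28435·(0.991000+0.941700))/(1+892/28435) = 2277/2500 ≈ 0.910800
step 4 [2y] swap r/2=1384/37051: DF=(1 − 1384/37051·(0.991000+0.941700+0.910800))/(1+1384/37051) = 1077/1250 ≈ 0.861600
step 5 [2.5y] swap r/2=1566/45485: DF=(1 − 1566/45485·(0.991000+0.941700+0.910800+0.861600))/(1+1566/45485) = 4217/5000 ≈ 0.843400
step 6 [3y] swap r/2=127/3572: DF=(1 − 127/3572·(0.991000+0.941700+0.910800+0.861600+0.843400))/(1+127/3572) = 1619/2000 ≈ 0.809500
step 7 [3.5y] swap r/2=177/5603: DF=(1 − 177/5603·(0.991000+0.941700+0.910800+0.861600+0.843400+0.809500))/(1+177/5603) = 8053/10000 ≈ 0.805300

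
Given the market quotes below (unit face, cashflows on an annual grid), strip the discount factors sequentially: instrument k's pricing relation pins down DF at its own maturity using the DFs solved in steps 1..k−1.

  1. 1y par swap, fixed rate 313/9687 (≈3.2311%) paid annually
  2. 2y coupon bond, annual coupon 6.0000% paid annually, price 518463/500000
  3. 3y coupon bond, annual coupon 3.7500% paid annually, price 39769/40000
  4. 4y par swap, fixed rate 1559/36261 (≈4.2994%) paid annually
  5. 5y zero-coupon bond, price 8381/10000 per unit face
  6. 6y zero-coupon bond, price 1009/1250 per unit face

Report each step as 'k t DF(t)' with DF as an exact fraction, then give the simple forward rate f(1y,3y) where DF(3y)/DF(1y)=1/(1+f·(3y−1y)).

1 1 9687/10000
2 2 4617/5000
3 3 8899/10000
4 4 8441/10000
5 5 8381/10000
6 6 1009/1250
f(1y,3y) = ((9687/10000)/(8899/10000) − 1)/(2) = 394/8899 ≈ 4.4275%

step 1 [1y] swap r/1=313/9687: DF=(1 − 313/9687·(0))/(1+313/9687) = 9687/10000 ≈ 0.968700
step 2 [2y] bond c/1=3/50: DF=(518463/500000 − 3/50·(0.968700))/(1+3/50) = 4617/5000 ≈ 0.923400
step 3 [3y] bond c/1=3/80: DF=(39769/40000 − 3/80·(0.968700+0.923400))/(1+3/80) = 8899/10000 ≈ 0.889900
step 4 [4y] swap r/1=1559/36261: DF=(1 − 1559/36261·(0.968700+0.923400+0.889900))/(1+1559/36261) = 8441/10000 ≈ 0.844100
step 5 [5y] zero: DF = P = 8381/10000 ≈ 0.838100
step 6 [6y] zero: DF = P = 1009/1250 ≈ 0.807200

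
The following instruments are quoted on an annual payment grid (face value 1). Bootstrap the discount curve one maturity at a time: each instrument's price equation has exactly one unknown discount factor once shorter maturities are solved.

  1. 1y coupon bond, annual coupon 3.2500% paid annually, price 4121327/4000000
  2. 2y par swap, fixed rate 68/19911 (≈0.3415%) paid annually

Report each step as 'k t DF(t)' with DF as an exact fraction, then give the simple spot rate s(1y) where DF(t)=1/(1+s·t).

step 1 [1y] bond c/1=13/400: DF=(4121327/4000000 − 13/400·(0))/(1+13/400) = 9979/10000 ≈ 0.997900
step 2 [2y] swap r/1=68/19911: DF=(1 − 68/19911·(0.997900))/(1+68/19911) = 2483/2500 ≈ 0.993200

1 1 9979/10000
2 2 2483/2500
s(1y) = (1/(9979/10000) − 1)/(1) = 21/9979 ≈ 0.2104%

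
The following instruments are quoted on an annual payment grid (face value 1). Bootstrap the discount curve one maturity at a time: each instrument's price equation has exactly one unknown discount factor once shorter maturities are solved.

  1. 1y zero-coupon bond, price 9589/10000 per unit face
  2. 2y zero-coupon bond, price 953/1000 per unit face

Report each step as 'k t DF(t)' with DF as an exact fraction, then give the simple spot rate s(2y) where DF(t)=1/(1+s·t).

step 1 [1y] zero: DF = P = 9589/10000 ≈ 0.958900
step 2 [2y] zero: DF = P = 953/1000 ≈ 0.953000

1 1 9589/10000
2 2 953/1000
s(2y) = (1/(953/1000) − 1)/(2) = 47/1906 ≈ 2.4659%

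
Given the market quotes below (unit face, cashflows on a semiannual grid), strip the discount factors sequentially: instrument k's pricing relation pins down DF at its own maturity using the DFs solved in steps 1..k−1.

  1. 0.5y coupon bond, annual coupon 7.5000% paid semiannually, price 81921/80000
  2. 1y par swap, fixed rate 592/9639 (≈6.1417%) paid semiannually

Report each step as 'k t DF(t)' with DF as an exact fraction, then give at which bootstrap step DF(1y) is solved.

step 1 [0.5y] bond c/2=3/80: DF=(81921/80000 − 3/80·(0))/(1+3/80) = 987/1000 ≈ 0.987000
step 2 [1y] swap r/2=296/9639: DF=(1 − 296/9639·(0.987000))/(1+296/9639) = 588/625 ≈ 0.940800

1 1/2 987/1000
2 1 588/625
DF(1y) is solved at step 2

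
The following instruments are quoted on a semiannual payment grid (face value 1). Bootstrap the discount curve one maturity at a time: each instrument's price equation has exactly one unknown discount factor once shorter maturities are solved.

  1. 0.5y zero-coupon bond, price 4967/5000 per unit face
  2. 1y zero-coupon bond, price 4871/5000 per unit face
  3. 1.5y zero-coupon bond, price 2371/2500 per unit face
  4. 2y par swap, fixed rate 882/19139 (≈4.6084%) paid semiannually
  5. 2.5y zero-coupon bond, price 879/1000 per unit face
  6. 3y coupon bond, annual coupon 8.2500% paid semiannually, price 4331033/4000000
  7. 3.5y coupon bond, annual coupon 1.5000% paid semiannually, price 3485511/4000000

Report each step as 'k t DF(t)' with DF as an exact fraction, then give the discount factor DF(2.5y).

1 1/2 4967/5000
2 1 4871/5000
3 3/2 2371/2500
4 2 4559/5000
5 5/2 879/1000
6 3 4267/5000
7 7/2 1647/2000
DF(2.5y) = 879/1000 ≈ 0.879000

step 1 [0.5y] zero: DF = P = 4967/5000 ≈ 0.993400
step 2 [1y] zero: DF = P = 4871/5000 ≈ 0.974200
step 3 [1.5y] zero: DF = P = 2371/2500 ≈ 0.948400
step 4 [2y] swap r/2=441/19139: DF=(1 − 441/19139·(0.993400+0.974200+0.948400))/(1+441/19139) = 4559/5000 ≈ 0.911800
step 5 [2.5y] zero: DF = P = 879/1000 ≈ 0.879000
step 6 [3y] bond c/2=33/800: DF=(4331033/4000000 − 33/800·(0.993400+0.974200+0.948400+0.911800+0.879000))/(1+33/800) = 4267/5000 ≈ 0.853400
step 7 [3.5y] bond c/2=3/400: DF=(3485511/4000000 − 3/400·(0.993400+0.974200+0.948400+0.911800+0.879000+0.853400))/(1+3/400) = 1647/2000 ≈ 0.823500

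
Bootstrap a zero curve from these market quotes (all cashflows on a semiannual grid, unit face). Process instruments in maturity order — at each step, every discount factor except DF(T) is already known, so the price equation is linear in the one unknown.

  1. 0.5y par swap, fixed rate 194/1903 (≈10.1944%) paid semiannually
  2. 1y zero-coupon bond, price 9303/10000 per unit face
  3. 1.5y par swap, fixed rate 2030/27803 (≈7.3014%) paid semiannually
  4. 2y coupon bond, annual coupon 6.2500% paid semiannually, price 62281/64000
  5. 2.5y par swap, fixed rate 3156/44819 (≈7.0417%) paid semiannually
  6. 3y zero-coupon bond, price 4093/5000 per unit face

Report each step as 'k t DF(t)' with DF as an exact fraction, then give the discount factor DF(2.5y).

1 1/2 1903/2000
2 1 9303/10000
3 3/2 1797/2000
4 2 4297/5000
5 5/2 4211/5000
6 3 4093/5000
DF(2.5y) = 4211/5000 ≈ 0.842200

step 1 [0.5y] swap r/2=97/1903: DF=(1 − 97/1903·(0))/(1+97/1903) = 1903/2000 ≈ 0.951500
step 2 [1y] zero: DF = P = 9303/10000 ≈ 0.930300
step 3 [1.5y] swap r/2=1015/27803: DF=(1 − 1015/27803·(0.951500+0.930300))/(1+1015/27803) = 1797/2000 ≈ 0.898500
step 4 [2y] bond c/2=1/32: DF=(62281/64000 − 1/32·(0.951500+0.930300+0.898500))/(1+1/32) = 4297/5000 ≈ 0.859400
step 5 [2.5y] swap r/2=1578/44819: DF=(1 − 1578/44819·(0.951500+0.930300+0.898500+0.859400))/(1+1578/44819) = 4211/5000 ≈ 0.842200
step 6 [3y] zero: DF = P = 4093/5000 ≈ 0.818600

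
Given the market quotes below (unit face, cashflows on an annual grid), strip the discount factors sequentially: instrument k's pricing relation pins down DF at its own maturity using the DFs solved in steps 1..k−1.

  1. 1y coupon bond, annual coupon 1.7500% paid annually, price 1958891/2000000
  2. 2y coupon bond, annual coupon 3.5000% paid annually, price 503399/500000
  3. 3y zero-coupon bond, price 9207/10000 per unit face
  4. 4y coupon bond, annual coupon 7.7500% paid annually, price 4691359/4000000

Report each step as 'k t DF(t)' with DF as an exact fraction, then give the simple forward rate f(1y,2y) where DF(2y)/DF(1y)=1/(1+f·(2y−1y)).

step 1 [1y] bond c/1=7/400: DF=(1958891/2000000 − 7/400·(0))/(1+7/400) = 4813/5000 ≈ 0.962600
step 2 [2y] bond c/1=7/200: DF=(503399/500000 − 7/200·(0.962600))/(1+7/200) = 4701/5000 ≈ 0.940200
step 3 [3y] zero: DF = P = 9207/10000 ≈ 0.920700
step 4 [4y] bond c/1=31/400: DF=(4691359/4000000 − 31/400·(0.962600+0.940200+0.920700))/(1+31/400) = 4427/5000 ≈ 0.885400

1 1 4813/5000
2 2 4701/5000
3 3 9207/10000
4 4 4427/5000
f(1y,2y) = ((4813/5000)/(4701/5000) − 1)/(1) = 112/4701 ≈ 2.3825%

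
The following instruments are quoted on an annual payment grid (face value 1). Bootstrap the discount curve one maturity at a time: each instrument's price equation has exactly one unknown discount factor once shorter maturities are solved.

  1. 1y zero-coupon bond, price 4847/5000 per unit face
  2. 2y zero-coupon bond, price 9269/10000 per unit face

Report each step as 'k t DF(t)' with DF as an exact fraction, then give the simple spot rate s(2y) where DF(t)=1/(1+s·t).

1 1 4847/5000
2 2 9269/10000
s(2y) = (1/(9269/10000) − 1)/(2) = 731/18538 ≈ 3.9433%

step 1 [1y] zero: DF = P = 4847/5000 ≈ 0.969400
step 2 [2y] zero: DF = P = 9269/10000 ≈ 0.926900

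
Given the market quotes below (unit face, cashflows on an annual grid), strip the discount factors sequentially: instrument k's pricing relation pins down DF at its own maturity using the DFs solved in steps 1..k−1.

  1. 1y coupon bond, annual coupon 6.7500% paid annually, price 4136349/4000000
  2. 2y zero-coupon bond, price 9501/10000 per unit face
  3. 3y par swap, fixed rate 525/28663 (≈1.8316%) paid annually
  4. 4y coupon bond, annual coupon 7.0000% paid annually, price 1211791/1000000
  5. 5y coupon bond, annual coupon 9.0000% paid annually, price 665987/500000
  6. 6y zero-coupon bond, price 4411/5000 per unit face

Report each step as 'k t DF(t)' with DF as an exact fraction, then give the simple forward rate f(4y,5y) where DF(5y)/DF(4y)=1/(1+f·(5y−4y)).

step 1 [1y] bond c/1=27/400: DF=(4136349/4000000 − 27/400·(0))/(1+27/400) = 9687/10000 ≈ 0.968700
step 2 [2y] zero: DF = P = 9501/10000 ≈ 0.950100
step 3 [3y] swap r/1=525/28663: DF=(1 − 525/28663·(0.968700+0.950100))/(1+525/28663) = 379/400 ≈ 0.947500
step 4 [4y] bond c/1=7/100: DF=(1211791/1000000 − 7/100·(0.968700+0.950100+0.947500))/(1+7/100) = 189/200 ≈ 0.945000
step 5 [5y] bond c/1=9/100: DF=(665987/500000 − 9/100·(0.968700+0.950100+0.947500+0.945000))/(1+9/100) = 9073/10000 ≈ 0.907300
step 6 [6y] zero: DF = P = 4411/5000 ≈ 0.882200

1 1 9687/10000
2 2 9501/10000
3 3 379/400
4 4 189/200
5 5 9073/10000
6 6 4411/5000
f(4y,5y) = ((189/200)/(9073/10000) − 1)/(1) = 377/9073 ≈ 4.1552%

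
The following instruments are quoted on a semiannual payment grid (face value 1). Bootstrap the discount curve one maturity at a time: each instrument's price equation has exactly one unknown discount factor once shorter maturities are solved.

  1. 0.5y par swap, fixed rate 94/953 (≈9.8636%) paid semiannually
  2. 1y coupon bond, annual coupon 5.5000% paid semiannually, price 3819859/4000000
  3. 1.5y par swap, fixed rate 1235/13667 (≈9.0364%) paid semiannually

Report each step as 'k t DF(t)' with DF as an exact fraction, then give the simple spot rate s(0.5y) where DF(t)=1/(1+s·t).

step 1 [0.5y] swap r/2=47/953: DF=(1 − 47/953·(0))/(1+47/953) = 953/1000 ≈ 0.953000
step 2 [1y] bond c/2=11/400: DF=(3819859/4000000 − 11/400·(0.953000))/(1+11/400) = 9039/10000 ≈ 0.903900
step 3 [1.5y] swap r/2=1235/27334: DF=(1 − 1235/27334·(0.953000+0.903900))/(1+1235/27334) = 1753/2000 ≈ 0.876500

1 1/2 953/1000
2 1 9039/10000
3 3/2 1753/2000
s(0.5y) = (1/(953/1000) − 1)/(1/2) = 94/953 ≈ 9.8636%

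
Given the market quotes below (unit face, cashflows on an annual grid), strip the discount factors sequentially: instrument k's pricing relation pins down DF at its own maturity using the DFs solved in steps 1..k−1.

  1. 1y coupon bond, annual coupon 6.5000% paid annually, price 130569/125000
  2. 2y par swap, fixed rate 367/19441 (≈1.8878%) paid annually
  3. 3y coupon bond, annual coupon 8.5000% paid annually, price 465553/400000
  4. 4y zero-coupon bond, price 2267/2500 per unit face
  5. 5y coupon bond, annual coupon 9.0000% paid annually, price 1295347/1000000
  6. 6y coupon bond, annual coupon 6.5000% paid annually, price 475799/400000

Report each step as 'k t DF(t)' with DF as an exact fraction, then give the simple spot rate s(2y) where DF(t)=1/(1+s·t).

step 1 [1y] bond c/1=13/200: DF=(130569/125000 − 13/200·(0))/(1+13/200) = 613/625 ≈ 0.980800
step 2 [2y] swap r/1=367/19441: DF=(1 − 367/19441·(0.980800))/(1+367/19441) = 9633/10000 ≈ 0.963300
step 3 [3y] bond c/1=17/200: DF=(465553/400000 − 17/200·(0.980800+0.963300))/(1+17/200) = 2301/2500 ≈ 0.920400
step 4 [4y] zero: DF = P = 2267/2500 ≈ 0.906800
step 5 [5y] bond c/1=9/100: DF=(1295347/1000000 − 9/100·(0.980800+0.963300+0.920400+0.906800))/(1+9/100) = 877/1000 ≈ 0.877000
step 6 [6y] bond c/1=13/200: DF=(475799/400000 − 13/200·(0.980800+0.963300+0.920400+0.906800+0.877000))/(1+13/200) = 2083/2500 ≈ 0.833200

1 1 613/625
2 2 9633/10000
3 3 2301/2500
4 4 2267/2500
5 5 877/1000
6 6 2083/2500
s(2y) = (1/(9633/10000) − 1)/(2) = 367/19266 ≈ 1.9049%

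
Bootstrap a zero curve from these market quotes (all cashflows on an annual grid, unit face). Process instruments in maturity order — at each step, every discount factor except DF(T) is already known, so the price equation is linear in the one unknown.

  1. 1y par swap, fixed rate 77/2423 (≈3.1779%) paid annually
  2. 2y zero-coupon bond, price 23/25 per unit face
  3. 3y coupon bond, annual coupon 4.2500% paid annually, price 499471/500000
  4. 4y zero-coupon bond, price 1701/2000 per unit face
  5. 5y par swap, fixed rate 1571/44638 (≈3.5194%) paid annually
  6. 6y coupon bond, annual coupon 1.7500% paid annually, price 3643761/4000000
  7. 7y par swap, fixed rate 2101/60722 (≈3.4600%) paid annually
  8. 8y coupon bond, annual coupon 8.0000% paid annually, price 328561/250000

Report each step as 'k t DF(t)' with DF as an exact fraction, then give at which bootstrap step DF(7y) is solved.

1 1 2423/2500
2 2 23/25
3 3 2203/2500
4 4 1701/2000
5 5 8429/10000
6 6 1637/2000
7 7 7899/10000
8 8 7671/10000
DF(7y) is solved at step 7

step 1 [1y] swap r/1=77/2423: DF=(1 − 77/2423·(0))/(1+77/2423) = 2423/2500 ≈ 0.969200
step 2 [2y] zero: DF = P = 23/25 ≈ 0.920000
step 3 [3y] bond c/1=17/400: DF=(499471/500000 − 17/400·(0.969200+0.920000))/(1+17/400) = 2203/2500 ≈ 0.881200
step 4 [4y] zero: DF = P = 1701/2000 ≈ 0.850500
step 5 [5y] swap r/1=1571/44638: DF=(1 − 1571/44638·(0.969200+0.920000+0.881200+0.850500))/(1+1571/44638) = 8429/10000 ≈ 0.842900
step 6 [6y] bond c/1=7/400: DF=(3643761/4000000 − 7/400·(0.969200+0.920000+0.881200+0.850500+0.842900))/(1+7/400) = 1637/2000 ≈ 0.818500
step 7 [7y] swap r/1=2101/60722: DF=(1 − 2101/60722·(0.969200+0.920000+0.881200+0.850500+0.842900+0.818500))/(1+2101/60722) = 7899/10000 ≈ 0.789900
step 8 [8y] bond c/1=2/25: DF=(328561/250000 − 2/25·(0.969200+0.920000+0.881200+0.850500+0.842900+0.818500+0.789900))/(1+2/25) = 7671/10000 ≈ 0.767100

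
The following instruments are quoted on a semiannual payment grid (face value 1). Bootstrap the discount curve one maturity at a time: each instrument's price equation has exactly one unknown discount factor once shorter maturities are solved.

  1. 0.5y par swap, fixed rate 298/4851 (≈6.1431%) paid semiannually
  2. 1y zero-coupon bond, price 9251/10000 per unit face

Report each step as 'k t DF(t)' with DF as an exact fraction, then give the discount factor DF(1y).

step 1 [0.5y] swap r/2=149/4851: DF=(1 − 149/4851·(0))/(1+149/4851) = 4851/5000 ≈ 0.970200
step 2 [1y] zero: DF = P = 9251/10000 ≈ 0.925100

1 1/2 4851/5000
2 1 9251/10000
DF(1y) = 9251/10000 ≈ 0.925100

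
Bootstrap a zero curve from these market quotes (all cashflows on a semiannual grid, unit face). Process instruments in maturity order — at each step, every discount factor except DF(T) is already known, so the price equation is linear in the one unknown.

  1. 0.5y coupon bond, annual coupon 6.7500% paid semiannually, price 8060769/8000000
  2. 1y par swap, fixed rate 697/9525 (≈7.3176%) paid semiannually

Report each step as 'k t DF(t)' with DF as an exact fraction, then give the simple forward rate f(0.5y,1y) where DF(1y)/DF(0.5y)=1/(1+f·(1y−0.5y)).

1 1/2 9747/10000
2 1 9303/10000
f(0.5y,1y) = ((9747/10000)/(9303/10000) − 1)/(1/2) = 296/3101 ≈ 9.5453%

step 1 [0.5y] bond c/2=27/800: DF=(8060769/8000000 − 27/800·(0))/(1+27/800) = 9747/10000 ≈ 0.974700
step 2 [1y] swap r/2=697/19050: DF=(1 − 697/19050·(0.974700))/(1+697/19050) = 9303/10000 ≈ 0.930300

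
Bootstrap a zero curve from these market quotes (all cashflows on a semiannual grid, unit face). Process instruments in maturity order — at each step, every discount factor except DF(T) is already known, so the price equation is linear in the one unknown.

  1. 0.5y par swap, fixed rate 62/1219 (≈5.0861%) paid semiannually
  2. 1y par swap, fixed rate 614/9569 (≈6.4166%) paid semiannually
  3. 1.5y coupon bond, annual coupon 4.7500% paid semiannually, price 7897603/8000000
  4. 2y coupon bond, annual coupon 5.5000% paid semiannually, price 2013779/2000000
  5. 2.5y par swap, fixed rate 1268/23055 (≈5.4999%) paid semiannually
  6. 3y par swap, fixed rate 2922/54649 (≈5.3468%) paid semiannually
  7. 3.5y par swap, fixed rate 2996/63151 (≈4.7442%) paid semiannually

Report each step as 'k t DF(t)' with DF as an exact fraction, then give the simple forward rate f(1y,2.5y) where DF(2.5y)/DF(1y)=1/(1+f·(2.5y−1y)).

1 1/2 1219/1250
2 1 4693/5000
3 3/2 9199/10000
4 2 9041/10000
5 5/2 2183/2500
6 3 8539/10000
7 7/2 4251/5000
f(1y,2.5y) = ((4693/5000)/(2183/2500) − 1)/(3/2) = 109/2183 ≈ 4.9931%

step 1 [0.5y] swap r/2=31/1219: DF=(1 − 31/1219·(0))/(1+31/1219) = 1219/1250 ≈ 0.975200
step 2 [1y] swap r/2=307/9569: DF=(1 − 307/9569·(0.975200))/(1+307/9569) = 4693/5000 ≈ 0.938600
step 3 [1.5y] bond c/2=19/800: DF=(7897603/8000000 − 19/800·(0.975200+0.938600))/(1+19/800) = 9199/10000 ≈ 0.919900
step 4 [2y] bond c/2=11/400: DF=(2013779/2000000 − 11/400·(0.975200+0.938600+0.919900))/(1+11/400) = 9041/10000 ≈ 0.904100
step 5 [2.5y] swap r/2=634/23055: DF=(1 − 634/23055·(0.975200+0.938600+0.919900+0.904100))/(1+634/23055) = 2183/2500 ≈ 0.873200
step 6 [3y] swap r/2=1461/54649: DF=(1 − 1461/54649·(0.975200+0.938600+0.919900+0.904100+0.873200))/(1+1461/54649) = 8539/10000 ≈ 0.853900
step 7 [3.5y] swap r/2=1498/63151: DF=(1 − 1498/63151·(0.975200+0.938600+0.919900+0.904100+0.873200+0.853900))/(1+1498/63151) = 4251/5000 ≈ 0.850200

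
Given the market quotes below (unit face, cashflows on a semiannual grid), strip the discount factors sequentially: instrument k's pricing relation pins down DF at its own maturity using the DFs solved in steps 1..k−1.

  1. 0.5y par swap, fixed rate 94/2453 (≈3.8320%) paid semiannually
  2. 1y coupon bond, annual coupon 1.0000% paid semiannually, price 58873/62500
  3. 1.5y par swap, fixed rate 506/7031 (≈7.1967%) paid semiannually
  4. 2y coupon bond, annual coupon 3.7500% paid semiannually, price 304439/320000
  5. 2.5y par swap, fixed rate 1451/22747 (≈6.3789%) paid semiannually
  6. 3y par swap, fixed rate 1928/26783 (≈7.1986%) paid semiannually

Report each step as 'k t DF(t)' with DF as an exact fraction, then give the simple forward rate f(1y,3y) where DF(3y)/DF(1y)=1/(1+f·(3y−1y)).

1 1/2 2453/2500
2 1 2331/2500
3 3/2 2247/2500
4 2 8821/10000
5 5/2 8549/10000
6 3 1009/1250
f(1y,3y) = ((2331/2500)/(1009/1250) − 1)/(2) = 313/4036 ≈ 7.7552%

step 1 [0.5y] swap r/2=47/2453: DF=(1 − 47/2453·(0))/(1+47/2453) = 2453/2500 ≈ 0.981200
step 2 [1y] bond c/2=1/200: DF=(58873/62500 − 1/200·(0.981200))/(1+1/200) = 2331/2500 ≈ 0.932400
step 3 [1.5y] swap r/2=253/7031: DF=(1 − 253/7031·(0.981200+0.932400))/(1+253/7031) = 2247/2500 ≈ 0.898800
step 4 [2y] bond c/2=3/160: DF=(304439/320000 − 3/160·(0.981200+0.932400+0.898800))/(1+3/160) = 8821/10000 ≈ 0.882100
step 5 [2.5y] swap r/2=1451/45494: DF=(1 − 1451/45494·(0.981200+0.932400+0.898800+0.882100))/(1+1451/45494) = 8549/10000 ≈ 0.854900
step 6 [3y] swap r/2=964/26783: DF=(1 − 964/26783·(0.981200+0.932400+0.898800+0.882100+0.854900))/(1+964/26783) = 1009/1250 ≈ 0.807200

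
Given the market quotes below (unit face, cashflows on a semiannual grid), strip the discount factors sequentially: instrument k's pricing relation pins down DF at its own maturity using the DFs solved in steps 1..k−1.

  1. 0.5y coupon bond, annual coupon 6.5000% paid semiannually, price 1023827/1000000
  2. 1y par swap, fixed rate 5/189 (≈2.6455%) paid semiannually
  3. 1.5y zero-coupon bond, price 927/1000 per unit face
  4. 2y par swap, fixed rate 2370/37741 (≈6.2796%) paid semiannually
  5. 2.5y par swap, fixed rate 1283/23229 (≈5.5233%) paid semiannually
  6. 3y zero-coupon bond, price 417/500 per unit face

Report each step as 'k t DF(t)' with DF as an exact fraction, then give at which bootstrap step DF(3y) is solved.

1 1/2 2479/2500
2 1 487/500
3 3/2 927/1000
4 2 1763/2000
5 5/2 8717/10000
6 3 417/500
DF(3y) is solved at step 6

step 1 [0.5y] bond c/2=13/400: DF=(1023827/1000000 − 13/400·(0))/(1+13/400) = 2479/2500 ≈ 0.991600
step 2 [1y] swap r/2=5/378: DF=(1 − 5/378·(0.991600))/(1+5/378) = 487/500 ≈ 0.974000
step 3 [1.5y] zero: DF = P = 927/1000 ≈ 0.927000
step 4 [2y] swap r/2=1185/37741: DF=(1 − 1185/37741·(0.991600+0.974000+0.927000))/(1+1185/37741) = 1763/2000 ≈ 0.881500
step 5 [2.5y] swap r/2=1283/46458: DF=(1 − 1283/46458·(0.991600+0.974000+0.927000+0.881500))/(1+1283/46458) = 8717/10000 ≈ 0.871700
step 6 [3y] zero: DF = P = 417/500 ≈ 0.834000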